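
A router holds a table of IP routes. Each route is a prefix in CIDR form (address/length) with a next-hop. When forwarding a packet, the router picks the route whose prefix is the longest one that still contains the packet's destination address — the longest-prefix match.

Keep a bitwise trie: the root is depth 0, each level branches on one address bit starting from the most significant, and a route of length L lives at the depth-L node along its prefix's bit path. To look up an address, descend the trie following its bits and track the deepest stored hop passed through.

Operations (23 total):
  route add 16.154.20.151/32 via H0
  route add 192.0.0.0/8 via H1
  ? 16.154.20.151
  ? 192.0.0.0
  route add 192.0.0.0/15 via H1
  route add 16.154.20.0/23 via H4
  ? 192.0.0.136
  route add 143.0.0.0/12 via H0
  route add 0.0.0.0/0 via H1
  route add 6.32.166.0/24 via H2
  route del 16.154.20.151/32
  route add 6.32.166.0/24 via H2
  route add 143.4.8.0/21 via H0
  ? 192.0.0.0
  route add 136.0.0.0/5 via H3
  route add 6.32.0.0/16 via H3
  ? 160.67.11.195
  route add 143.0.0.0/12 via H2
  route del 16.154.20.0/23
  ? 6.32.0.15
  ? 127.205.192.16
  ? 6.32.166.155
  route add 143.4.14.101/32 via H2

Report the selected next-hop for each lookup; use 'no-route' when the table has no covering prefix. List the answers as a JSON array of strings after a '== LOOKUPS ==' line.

Trace:
  add 16.154.20.151/32 -> H0 at depth 32
  add 192.0.0.0/8 -> H1 at depth 8
  ? 16.154.20.151  path d0:-→d1:-→d2:-→d3:-→d4:-→d5:-→d6:-→d7:-→d8:-→d9:-→d10:-→d11:-→d12:-→d13:-→d14:-→d15:-→d16:-→d17:-→d18:-→d19:-→d20:-→d21:-→d22:-→d23:-→d24:-→d25:-→d26:-→d27:-→d28:-→d29:-→d30:-→d31:-→d32:H0  best=H0
  ? 192.0.0.0  path d0:-→d1:-→d2:-→d3:-→d4:-→d5:-→d6:-→d7:-→d8:H1  best=H1
  add 192.0.0.0/15 -> H1 at depth 15
  add 16.154.20.0/23 -> H4 at depth 23
  ? 192.0.0.136  path d0:-→d1:-→d2:-→d3:-→d4:-→d5:-→d6:-→d7:-→d8:H1→d9:-→d10:-→d11:-→d12:-→d13:-→d14:-→d15:H1  best=H1
  add 143.0.0.0/12 -> H0 at depth 12
  add 0.0.0.0/0 -> H1 at depth 0
  add 6.32.166.0/24 -> H2 at depth 24
  - 16.154.20.151/32 clear@32
  add 6.32.166.0/24 -> H2 at depth 24
  add 143.4.8.0/21 -> H0 at depth 21
  ? 192.0.0.0  path d0:H1→d1:-→d2:-→d3:-→d4:-→d5:-→d6:-→d7:-→d8:H1→d9:-→d10:-→d11:-→d12:-→d13:-→d14:-→d15:H1  best=H1
  add 136.0.0.0/5 -> H3 at depth 5
  add 6.32.0.0/16 -> H3 at depth 16
  ? 160.67.11.195  path d0:H1→d1:-→d2:-  best=H1
  add 143.0.0.0/12 -> H2 at depth 12
  - 16.154.20.0/23 clear@23
  ? 6.32.0.15  path d0:H1→d1:-→d2:-→d3:-→d4:-→d5:-→d6:-→d7:-→d8:-→d9:-→d10:-→d11:-→d12:-→d13:-→d14:-→d15:-→d16:H3  best=H3
  ? 127.205.192.16  path d0:H1→d1:-  best=H1
  ? 6.32.166.155  path d0:H1→d1:-→d2:-→d3:-→d4:-→d5:-→d6:-→d7:-→d8:-→d9:-→d10:-→d11:-→d12:-→d13:-→d14:-→d15:-→d16:H3→d17:-→d18:-→d19:-→d20:-→d21:-→d22:-→d23:-→d24:H2  best=H2
  add 143.4.14.101/32 -> H2 at depth 32

== LOOKUPS ==
["H0","H1","H1","H1","H1","H3","H1","H2"]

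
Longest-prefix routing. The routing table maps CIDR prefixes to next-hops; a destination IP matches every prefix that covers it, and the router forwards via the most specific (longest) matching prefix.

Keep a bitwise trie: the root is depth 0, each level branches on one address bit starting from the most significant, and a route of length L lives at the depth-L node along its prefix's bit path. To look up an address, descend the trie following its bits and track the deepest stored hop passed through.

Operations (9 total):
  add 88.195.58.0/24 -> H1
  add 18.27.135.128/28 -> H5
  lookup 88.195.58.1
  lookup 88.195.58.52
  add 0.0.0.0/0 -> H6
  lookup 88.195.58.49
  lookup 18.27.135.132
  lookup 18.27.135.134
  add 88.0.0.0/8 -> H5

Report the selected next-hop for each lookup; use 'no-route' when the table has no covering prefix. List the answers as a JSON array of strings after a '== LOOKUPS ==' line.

Trace:
  add 88.195.58.0/24 -> H1 at depth 24
  add 18.27.135.128/28 -> H5 at depth 28
  ? 88.195.58.1  path d0:-→d1:-→d2:-→d3:-→d4:-→d5:-→d6:-→d7:-→d8:-→d9:-→d10:-→d11:-→d12:-→d13:-→d14:-→d15:-→d16:-→d17:-→d18:-→d19:-→d20:-→d21:-→d22:-→d23:-→d24:H1  best=H1
  ? 88.195.58.52  path d0:-→d1:-→d2:-→d3:-→d4:-→d5:-→d6:-→d7:-→d8:-→d9:-→d10:-→d11:-→d12:-→d13:-→d14:-→d15:-→d16:-→d17:-→d18:-→d19:-→d20:-→d21:-→d22:-→d23:-→d24:H1  best=H1
  add 0.0.0.0/0 -> H6 at depth 0
  ? 88.195.58.49  path d0:H6→d1:-→d2:-→d3:-→d4:-→d5:-→d6:-→d7:-→d8:-→d9:-→d10:-→d11:-→d12:-→d13:-→d14:-→d15:-→d16:-→d17:-→d18:-→d19:-→d20:-→d21:-→d22:-→d23:-→d24:H1  best=H1
  ? 18.27.135.132  path d0:H6→d1:-→d2:-→d3:-→d4:-→d5:-→d6:-→d7:-→d8:-→d9:-→d10:-→d11:-→d12:-→d13:-→d14:-→d15:-→d16:-→d17:-→d18:-→d19:-→d20:-→d21:-→d22:-→d23:-→d24:-→d25:-→d26:-→d27:-→d28:H5  best=H5
  ? 18.27.135.134  path d0:H6→d1:-→d2:-→d3:-→d4:-→d5:-→d6:-→d7:-→d8:-→d9:-→d10:-→d11:-→d12:-→d13:-→d14:-→d15:-→d16:-→d17:-→d18:-→d19:-→d20:-→d21:-→d22:-→d23:-→d24:-→d25:-→d26:-→d27:-→d28:H5  best=H5
  add 88.0.0.0/8 -> H5 at depth 8

== LOOKUPS ==
["H1","H1","H1","H5","H5"]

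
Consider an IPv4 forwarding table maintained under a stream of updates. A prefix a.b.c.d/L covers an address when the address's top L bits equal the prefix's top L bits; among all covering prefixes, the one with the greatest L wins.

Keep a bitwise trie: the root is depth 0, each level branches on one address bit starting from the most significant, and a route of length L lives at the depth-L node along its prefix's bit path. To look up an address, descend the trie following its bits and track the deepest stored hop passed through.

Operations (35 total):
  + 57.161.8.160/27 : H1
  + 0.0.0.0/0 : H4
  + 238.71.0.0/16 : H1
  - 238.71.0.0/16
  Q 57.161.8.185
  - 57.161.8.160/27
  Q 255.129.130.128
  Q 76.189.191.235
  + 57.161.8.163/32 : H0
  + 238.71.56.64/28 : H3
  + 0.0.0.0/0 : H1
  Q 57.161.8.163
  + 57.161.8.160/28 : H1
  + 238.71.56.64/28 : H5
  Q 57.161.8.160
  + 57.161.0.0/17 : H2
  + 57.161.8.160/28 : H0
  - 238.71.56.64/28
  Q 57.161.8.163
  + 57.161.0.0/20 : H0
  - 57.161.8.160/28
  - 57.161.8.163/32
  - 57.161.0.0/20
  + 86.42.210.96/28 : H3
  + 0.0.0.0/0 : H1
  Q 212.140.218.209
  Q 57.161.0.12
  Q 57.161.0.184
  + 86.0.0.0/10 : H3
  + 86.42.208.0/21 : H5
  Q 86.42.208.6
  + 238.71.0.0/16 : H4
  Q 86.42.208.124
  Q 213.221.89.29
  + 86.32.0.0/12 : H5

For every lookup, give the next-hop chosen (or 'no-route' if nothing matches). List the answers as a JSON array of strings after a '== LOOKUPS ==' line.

Trace:
  add 57.161.8.160/27 -> H1 at depth 27
  add 0.0.0.0/0 -> H4 at depth 0
  add 238.71.0.0/16 -> H1 at depth 16
  del 238.71.0.0/16 (clear depth 16)
  ? 57.161.8.185  path d0:H4→d1:-→d2:-→d3:-→d4:-→d5:-→d6:-→d7:-→d8:-→d9:-→d10:-→d11:-→d12:-→d13:-→d14:-→d15:-→d16:-→d17:-→d18:-→d19:-→d20:-→d21:-→d22:-→d23:-→d24:-→d25:-→d26:-→d27:H1  best=H1
  del 57.161.8.160/27 (clear depth 27)
  ? 255.129.130.128  path d0:H4→d1:-→d2:-→d3:-  best=H4
  ? 76.189.191.235  path d0:H4→d1:-  best=H4
  add 57.161.8.163/32 -> H0 at depth 32
  add 238.71.56.64/28 -> H3 at depth 28
  add 0.0.0.0/0 -> H1 at depth 0
  ? 57.161.8.163  path d0:H1→d1:-→d2:-→d3:-→d4:-→d5:-→d6:-→d7:-→d8:-→d9:-→d10:-→d11:-→d12:-→d13:-→d14:-→d15:-→d16:-→d17:-→d18:-→d19:-→d20:-→d21:-→d22:-→d23:-→d24:-→d25:-→d26:-→d27:-→d28:-→d29:-→d30:-→d31:-→d32:H0  best=H0
  add 57.161.8.160/28 -> H1 at depth 28
  add 238.71.56.64/28 -> H5 at depth 28
  ? 57.161.8.160  path d0:H1→d1:-→d2:-→d3:-→d4:-→d5:-→d6:-→d7:-→d8:-→d9:-→d10:-→d11:-→d12:-→d13:-→d14:-→d15:-→d16:-→d17:-→d18:-→d19:-→d20:-→d21:-→d22:-→d23:-→d24:-→d25:-→d26:-→d27:-→d28:H1→d29:-→d30:-  best=H1
  add 57.161.0.0/17 -> H2 at depth 17
  add 57.161.8.160/28 -> H0 at depth 28
  del 238.71.56.64/28 (clear depth 28)
  ? 57.161.8.163  path d0:H1→d1:-→d2:-→d3:-→d4:-→d5:-→d6:-→d7:-→d8:-→d9:-→d10:-→d11:-→d12:-→d13:-→d14:-→d15:-→d16:-→d17:H2→d18:-→d19:-→d20:-→d21:-→d22:-→d23:-→d24:-→d25:-→d26:-→d27:-→d28:H0→d29:-→d30:-→d31:-→d32:H0  best=H0
  add 57.161.0.0/20 -> H0 at depth 20
  del 57.161.8.160/28 (clear depth 28)
  del 57.161.8.163/32 (clear depth 32)
  del 57.161.0.0/20 (clear depth 20)
  add 86.42.210.96/28 -> H3 at depth 28
  add 0.0.0.0/0 -> H1 at depth 0
  ? 212.140.218.209  path d0:H1→d1:-→d2:-  best=H1
  ? 57.161.0.12  path d0:H1→d1:-→d2:-→d3:-→d4:-→d5:-→d6:-→d7:-→d8:-→d9:-→d10:-→d11:-→d12:-→d13:-→d14:-→d15:-→d16:-→d17:H2→d18:-→d19:-→d20:-  best=H2
  ? 57.161.0.184  path d0:H1→d1:-→d2:-→d3:-→d4:-→d5:-→d6:-→d7:-→d8:-→d9:-→d10:-→d11:-→d12:-→d13:-→d14:-→d15:-→d16:-→d17:H2→d18:-→d19:-→d20:-  best=H2
  add 86.0.0.0/10 -> H3 at depth 10
  add 86.42.208.0/21 -> H5 at depth 21
  ? 86.42.208.6  path d0:H1→d1:-→d2:-→d3:-→d4:-→d5:-→d6:-→d7:-→d8:-→d9:-→d10:H3→d11:-→d12:-→d13:-→d14:-→d15:-→d16:-→d17:-→d18:-→d19:-→d20:-→d21:H5→d22:-  best=H5
  add 238.71.0.0/16 -> H4 at depth 16
  ? 86.42.208.124  path d0:H1→d1:-→d2:-→d3:-→d4:-→d5:-→d6:-→d7:-→d8:-→d9:-→d10:H3→d11:-→d12:-→d13:-→d14:-→d15:-→d16:-→d17:-→d18:-→d19:-→d20:-→d21:H5→d22:-  best=H5
  ? 213.221.89.29  path d0:H1→d1:-→d2:-  best=H1
  add 86.32.0.0/12 -> H5 at depth 12

== LOOKUPS ==
["H1","H4","H4","H0","H1","H0","H1","H2","H2","H5","H5","H1"]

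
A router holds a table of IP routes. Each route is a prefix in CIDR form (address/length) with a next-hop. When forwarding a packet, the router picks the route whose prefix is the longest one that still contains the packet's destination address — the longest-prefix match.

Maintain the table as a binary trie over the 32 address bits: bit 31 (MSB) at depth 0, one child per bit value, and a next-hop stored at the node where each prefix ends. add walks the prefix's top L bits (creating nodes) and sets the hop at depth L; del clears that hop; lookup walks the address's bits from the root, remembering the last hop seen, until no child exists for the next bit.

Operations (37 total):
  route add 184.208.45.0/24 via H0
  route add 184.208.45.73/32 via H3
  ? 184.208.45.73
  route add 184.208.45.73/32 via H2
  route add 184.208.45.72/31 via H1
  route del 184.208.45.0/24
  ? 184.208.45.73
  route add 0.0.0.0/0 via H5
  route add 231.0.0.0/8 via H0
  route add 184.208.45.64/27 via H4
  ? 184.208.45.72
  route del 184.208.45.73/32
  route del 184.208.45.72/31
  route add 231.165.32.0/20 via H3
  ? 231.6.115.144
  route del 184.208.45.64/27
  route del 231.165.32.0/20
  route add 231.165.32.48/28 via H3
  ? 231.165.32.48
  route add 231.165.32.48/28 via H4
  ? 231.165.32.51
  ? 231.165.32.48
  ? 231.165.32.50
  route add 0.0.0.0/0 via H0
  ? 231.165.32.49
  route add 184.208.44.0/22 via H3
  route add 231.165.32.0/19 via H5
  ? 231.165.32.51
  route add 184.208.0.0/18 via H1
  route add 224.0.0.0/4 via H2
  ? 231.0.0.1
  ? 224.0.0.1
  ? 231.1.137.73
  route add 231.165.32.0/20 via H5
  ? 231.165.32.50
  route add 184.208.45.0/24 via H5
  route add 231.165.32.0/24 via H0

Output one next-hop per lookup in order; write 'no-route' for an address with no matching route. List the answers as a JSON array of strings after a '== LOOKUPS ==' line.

Trace:
  + 184.208.45.0/24 (H0) depth=24
  + 184.208.45.73/32 (H3) depth=32
  Q 184.208.45.73: descend 10111000110100000010110101001001 ; hops seen [H0,H3] ; pick H3
  + 184.208.45.73/32 (H2) depth=32
  + 184.208.45.72/31 (H1) depth=31
  del 184.208.45.0/24 (clear depth 24)
  Q 184.208.45.73: descend 10111000110100000010110101001001 ; hops seen [H1,H2] ; pick H2
  + 0.0.0.0/0 (H5) depth=0
  + 231.0.0.0/8 (H0) depth=8
  + 184.208.45.64/27 (H4) depth=27
  Q 184.208.45.72: descend 1011100011010000001011010100100 ; hops seen [H5,H4,H1] ; pick H1
  del 184.208.45.73/32 (clear depth 32)
  del 184.208.45.72/31 (clear depth 31)
  + 231.165.32.0/20 (H3) depth=20
  Q 231.6.115.144: descend 11100111 ; hops seen [H5,H0] ; pick H0
  del 184.208.45.64/27 (clear depth 27)
  del 231.165.32.0/20 (clear depth 20)
  + 231.165.32.48/28 (H3) depth=28
  Q 231.165.32.48: descend 1110011110100101001000000011 ; hops seen [H5,H0,H3] ; pick H3
  + 231.165.32.48/28 (H4) depth=28
  Q 231.165.32.51: descend 1110011110100101001000000011 ; hops seen [H5,H0,H4] ; pick H4
  Q 231.165.32.48: descend 1110011110100101001000000011 ; hops seen [H5,H0,H4] ; pick H4
  Q 231.165.32.50: descend 1110011110100101001000000011 ; hops seen [H5,H0,H4] ; pick H4
  + 0.0.0.0/0 (H0) depth=0
  Q 231.165.32.49: descend 1110011110100101001000000011 ; hops seen [H0,H0,H4] ; pick H4
  + 184.208.44.0/22 (H3) depth=22
  + 231.165.32.0/19 (H5) depth=19
  Q 231.165.32.51: descend 1110011110100101001000000011 ; hops seen [H0,H0,H5,H4] ; pick H4
  + 184.208.0.0/18 (H1) depth=18
  + 224.0.0.0/4 (H2) depth=4
  Q 231.0.0.1: descend 11100111 ; hops seen [H0,H2,H0] ; pick H0
  Q 224.0.0.1: descend 11100 ; hops seen [H0,H2] ; pick H2
  Q 231.1.137.73: descend 11100111 ; hops seen [H0,H2,H0] ; pick H0
  + 231.165.32.0/20 (H5) depth=20
  Q 231.165.32.50: descend 1110011110100101001000000011 ; hops seen [H0,H2,H0,H5,H5,H4] ; pick H4
  + 184.208.45.0/24 (H5) depth=24
  + 231.165.32.0/24 (H0) depth=24

== LOOKUPS ==
["H3","H2","H1","H0","H3","H4","H4","H4","H4","H4","H0","H2","H0","H4"]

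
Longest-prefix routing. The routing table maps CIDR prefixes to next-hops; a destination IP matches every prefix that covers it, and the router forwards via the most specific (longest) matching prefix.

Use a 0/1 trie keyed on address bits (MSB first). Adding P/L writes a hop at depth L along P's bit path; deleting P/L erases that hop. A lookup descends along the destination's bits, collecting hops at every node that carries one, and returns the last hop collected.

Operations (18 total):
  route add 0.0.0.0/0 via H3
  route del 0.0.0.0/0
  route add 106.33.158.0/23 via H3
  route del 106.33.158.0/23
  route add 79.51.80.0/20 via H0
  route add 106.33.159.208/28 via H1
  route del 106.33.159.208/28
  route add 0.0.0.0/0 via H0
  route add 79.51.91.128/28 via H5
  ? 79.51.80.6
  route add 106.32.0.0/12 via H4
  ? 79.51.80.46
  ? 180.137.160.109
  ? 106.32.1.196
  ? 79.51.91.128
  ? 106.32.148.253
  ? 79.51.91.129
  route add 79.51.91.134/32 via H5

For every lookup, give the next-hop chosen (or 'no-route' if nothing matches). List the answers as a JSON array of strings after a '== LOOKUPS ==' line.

Apply in order:
  + 0.0.0.0/0 (H3) depth=0
  del 0.0.0.0/0 (clear depth 0)
  + 106.33.158.0/23 (H3) depth=23
  del 106.33.158.0/23 (clear depth 23)
  + 79.51.80.0/20 (H0) depth=20
  + 106.33.159.208/28 (H1) depth=28
  del 106.33.159.208/28 (clear depth 28)
  + 0.0.0.0/0 (H0) depth=0
  + 79.51.91.128/28 (H5) depth=28
  lookup 79.51.80.6: bits 01001111001100110101 walk d0:H0→d1:-→d2:-→d3:-→d4:-→d5:-→d6:-→d7:-→d8:-→d9:-→d10:-→d11:-→d12:-→d13:-→d14:-→d15:-→d16:-→d17:-→d18:-→d19:-→d20:H0 -> H0
  + 106.32.0.0/12 (H4) depth=12
  lookup 79.51.80.46: bits 01001111001100110101 walk d0:H0→d1:-→d2:-→d3:-→d4:-→d5:-→d6:-→d7:-→d8:-→d9:-→d10:-→d11:-→d12:-→d13:-→d14:-→d15:-→d16:-→d17:-→d18:-→d19:-→d20:H0 -> H0
  lookup 180.137.160.109: bits ε walk d0:H0 -> H0
  lookup 106.32.1.196: bits 011010100010000 walk d0:H0→d1:-→d2:-→d3:-→d4:-→d5:-→d6:-→d7:-→d8:-→d9:-→d10:-→d11:-→d12:H4→d13:-→d14:-→d15:- -> H4
  lookup 79.51.91.128: bits 0100111100110011010110111000 walk d0:H0→d1:-→d2:-→d3:-→d4:-→d5:-→d6:-→d7:-→d8:-→d9:-→d10:-→d11:-→d12:-→d13:-→d14:-→d15:-→d16:-→d17:-→d18:-→d19:-→d20:H0→d21:-→d22:-→d23:-→d24:-→d25:-→d26:-→d27:-→d28:H5 -> H5
  lookup 106.32.148.253: bits 011010100010000 walk d0:H0→d1:-→d2:-→d3:-→d4:-→d5:-→d6:-→d7:-→d8:-→d9:-→d10:-→d11:-→d12:H4→d13:-→d14:-→d15:- -> H4
  lookup 79.51.91.129: bits 0100111100110011010110111000 walk d0:H0→d1:-→d2:-→d3:-→d4:-→d5:-→d6:-→d7:-→d8:-→d9:-→d10:-→d11:-→d12:-→d13:-→d14:-→d15:-→d16:-→d17:-→d18:-→d19:-→d20:H0→d21:-→d22:-→d23:-→d24:-→d25:-→d26:-→d27:-→d28:H5 -> H5
  + 79.51.91.134/32 (H5) depth=32

== LOOKUPS ==
["H0","H0","H0","H4","H5","H4","H5"]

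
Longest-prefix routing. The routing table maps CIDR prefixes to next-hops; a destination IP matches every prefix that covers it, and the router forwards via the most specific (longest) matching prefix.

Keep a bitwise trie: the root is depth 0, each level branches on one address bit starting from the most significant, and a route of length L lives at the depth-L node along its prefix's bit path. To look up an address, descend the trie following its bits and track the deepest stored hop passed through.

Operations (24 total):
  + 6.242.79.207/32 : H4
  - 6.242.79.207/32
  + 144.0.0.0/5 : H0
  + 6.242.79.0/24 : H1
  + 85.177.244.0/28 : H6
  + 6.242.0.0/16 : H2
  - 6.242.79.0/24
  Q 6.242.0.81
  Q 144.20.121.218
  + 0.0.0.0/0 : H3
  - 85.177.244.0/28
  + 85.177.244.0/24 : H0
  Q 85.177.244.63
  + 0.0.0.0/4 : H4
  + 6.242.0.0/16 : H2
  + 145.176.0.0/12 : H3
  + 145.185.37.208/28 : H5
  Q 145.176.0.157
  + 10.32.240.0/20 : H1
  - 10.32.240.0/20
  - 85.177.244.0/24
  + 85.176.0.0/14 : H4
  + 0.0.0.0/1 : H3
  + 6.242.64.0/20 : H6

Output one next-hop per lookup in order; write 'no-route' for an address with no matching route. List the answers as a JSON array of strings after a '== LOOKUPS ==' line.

Apply in order:
  + 6.242.79.207/32 (H4) depth=32
  del 6.242.79.207/32 (clear depth 32)
  + 144.0.0.0/5 (H0) depth=5
  + 6.242.79.0/24 (H1) depth=24
  + 85.177.244.0/28 (H6) depth=28
  + 6.242.0.0/16 (H2) depth=16
  del 6.242.79.0/24 (clear depth 24)
  Q 6.242.0.81: descend 00000110111100100 ; hops seen [H2] ; pick H2
  Q 144.20.121.218: descend 10010 ; hops seen [H0] ; pick H0
  + 0.0.0.0/0 (H3) depth=0
  del 85.177.244.0/28 (clear depth 28)
  + 85.177.244.0/24 (H0) depth=24
  Q 85.177.244.63: descend 01010101101100011111010000 ; hops seen [H3,H0] ; pick H0
  + 0.0.0.0/4 (H4) depth=4
  + 6.242.0.0/16 (H2) depth=16
  + 145.176.0.0/12 (H3) depth=12
  + 145.185.37.208/28 (H5) depth=28
  Q 145.176.0.157: descend 100100011011 ; hops seen [H3,H0,H3] ; pick H3
  + 10.32.240.0/20 (H1) depth=20
  del 10.32.240.0/20 (clear depth 20)
  del 85.177.244.0/24 (clear depth 24)
  + 85.176.0.0/14 (H4) depth=14
  + 0.0.0.0/1 (H3) depth=1
  + 6.242.64.0/20 (H6) depth=20

== LOOKUPS ==
["H2","H0","H0","H3"]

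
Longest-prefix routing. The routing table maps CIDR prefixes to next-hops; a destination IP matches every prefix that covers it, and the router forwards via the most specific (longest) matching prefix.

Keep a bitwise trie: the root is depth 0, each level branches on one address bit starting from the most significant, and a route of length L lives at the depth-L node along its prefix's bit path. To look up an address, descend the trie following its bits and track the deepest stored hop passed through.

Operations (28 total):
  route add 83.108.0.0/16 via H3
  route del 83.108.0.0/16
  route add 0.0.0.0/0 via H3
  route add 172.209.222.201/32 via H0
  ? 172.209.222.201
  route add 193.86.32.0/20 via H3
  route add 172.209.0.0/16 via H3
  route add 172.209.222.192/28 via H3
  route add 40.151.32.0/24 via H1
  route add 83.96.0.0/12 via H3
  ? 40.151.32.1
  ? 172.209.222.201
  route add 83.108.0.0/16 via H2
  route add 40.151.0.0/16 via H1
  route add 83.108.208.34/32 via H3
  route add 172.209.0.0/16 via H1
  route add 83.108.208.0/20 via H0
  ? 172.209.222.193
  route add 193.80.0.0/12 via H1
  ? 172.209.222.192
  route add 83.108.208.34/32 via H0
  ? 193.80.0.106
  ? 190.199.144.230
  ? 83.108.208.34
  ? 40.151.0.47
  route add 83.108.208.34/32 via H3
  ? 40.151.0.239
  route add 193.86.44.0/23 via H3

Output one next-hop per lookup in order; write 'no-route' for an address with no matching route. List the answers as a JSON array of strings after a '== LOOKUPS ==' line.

Trace:
  + 83.108.0.0/16 (H3) depth=16
  del 83.108.0.0/16 (clear depth 16)
  + 0.0.0.0/0 (H3) depth=0
  + 172.209.222.201/32 (H0) depth=32
  ? 172.209.222.201  path d0:H3→d1:-→d2:-→d3:-→d4:-→d5:-→d6:-→d7:-→d8:-→d9:-→d10:-→d11:-→d12:-→d13:-→d14:-→d15:-→d16:-→d17:-→d18:-→d19:-→d20:-→d21:-→d22:-→d23:-→d24:-→d25:-→d26:-→d27:-→d28:-→d29:-→d30:-→d31:-→d32:H0  best=H0
  + 193.86.32.0/20 (H3) depth=20
  + 172.209.0.0/16 (H3) depth=16
  + 172.209.222.192/28 (H3) depth=28
  + 40.151.32.0/24 (H1) depth=24
  + 83.96.0.0/12 (H3) depth=12
  ? 40.151.32.1  path d0:H3→d1:-→d2:-→d3:-→d4:-→d5:-→d6:-→d7:-→d8:-→d9:-→d10:-→d11:-→d12:-→d13:-→d14:-→d15:-→d16:-→d17:-→d18:-→d19:-→d20:-→d21:-→d22:-→d23:-→d24:H1  best=H1
  ? 172.209.222.201  path d0:H3→d1:-→d2:-→d3:-→d4:-→d5:-→d6:-→d7:-→d8:-→d9:-→d10:-→d11:-→d12:-→d13:-→d14:-→d15:-→d16:H3→d17:-→d18:-→d19:-→d20:-→d21:-→d22:-→d23:-→d24:-→d25:-→d26:-→d27:-→d28:H3→d29:-→d30:-→d31:-→d32:H0  best=H0
  + 83.108.0.0/16 (H2) depth=16
  + 40.151.0.0/16 (H1) depth=16
  + 83.108.208.34/32 (H3) depth=32
  + 172.209.0.0/16 (H1) depth=16
  + 83.108.208.0/20 (H0) depth=20
  ? 172.209.222.193  path d0:H3→d1:-→d2:-→d3:-→d4:-→d5:-→d6:-→d7:-→d8:-→d9:-→d10:-→d11:-→d12:-→d13:-→d14:-→d15:-→d16:H1→d17:-→d18:-→d19:-→d20:-→d21:-→d22:-→d23:-→d24:-→d25:-→d26:-→d27:-→d28:H3  best=H3
  + 193.80.0.0/12 (H1) depth=12
  ? 172.209.222.192  path d0:H3→d1:-→d2:-→d3:-→d4:-→d5:-→d6:-→d7:-→d8:-→d9:-→d10:-→d11:-→d12:-→d13:-→d14:-→d15:-→d16:H1→d17:-→d18:-→d19:-→d20:-→d21:-→d22:-→d23:-→d24:-→d25:-→d26:-→d27:-→d28:H3  best=H3
  + 83.108.208.34/32 (H0) depth=32
  ? 193.80.0.106  path d0:H3→d1:-→d2:-→d3:-→d4:-→d5:-→d6:-→d7:-→d8:-→d9:-→d10:-→d11:-→d12:H1→d13:-  best=H1
  ? 190.199.144.230  path d0:H3→d1:-→d2:-→d3:-  best=H3
  ? 83.108.208.34  path d0:H3→d1:-→d2:-→d3:-→d4:-→d5:-→d6:-→d7:-→d8:-→d9:-→d10:-→d11:-→d12:H3→d13:-→d14:-→d15:-→d16:H2→d17:-→d18:-→d19:-→d20:H0→d21:-→d22:-→d23:-→d24:-→d25:-→d26:-→d27:-→d28:-→d29:-→d30:-→d31:-→d32:H0  best=H0
  ? 40.151.0.47  path d0:H3→d1:-→d2:-→d3:-→d4:-→d5:-→d6:-→d7:-→d8:-→d9:-→d10:-→d11:-→d12:-→d13:-→d14:-→d15:-→d16:H1→d17:-→d18:-  best=H1
  + 83.108.208.34/32 (H3) depth=32
  ? 40.151.0.239  path d0:H3→d1:-→d2:-→d3:-→d4:-→d5:-→d6:-→d7:-→d8:-→d9:-→d10:-→d11:-→d12:-→d13:-→d14:-→d15:-→d16:H1→d17:-→d18:-  best=H1
  + 193.86.44.0/23 (H3) depth=23

== LOOKUPS ==
["H0","H1","H0","H3","H3","H1","H3","H0","H1","H1"]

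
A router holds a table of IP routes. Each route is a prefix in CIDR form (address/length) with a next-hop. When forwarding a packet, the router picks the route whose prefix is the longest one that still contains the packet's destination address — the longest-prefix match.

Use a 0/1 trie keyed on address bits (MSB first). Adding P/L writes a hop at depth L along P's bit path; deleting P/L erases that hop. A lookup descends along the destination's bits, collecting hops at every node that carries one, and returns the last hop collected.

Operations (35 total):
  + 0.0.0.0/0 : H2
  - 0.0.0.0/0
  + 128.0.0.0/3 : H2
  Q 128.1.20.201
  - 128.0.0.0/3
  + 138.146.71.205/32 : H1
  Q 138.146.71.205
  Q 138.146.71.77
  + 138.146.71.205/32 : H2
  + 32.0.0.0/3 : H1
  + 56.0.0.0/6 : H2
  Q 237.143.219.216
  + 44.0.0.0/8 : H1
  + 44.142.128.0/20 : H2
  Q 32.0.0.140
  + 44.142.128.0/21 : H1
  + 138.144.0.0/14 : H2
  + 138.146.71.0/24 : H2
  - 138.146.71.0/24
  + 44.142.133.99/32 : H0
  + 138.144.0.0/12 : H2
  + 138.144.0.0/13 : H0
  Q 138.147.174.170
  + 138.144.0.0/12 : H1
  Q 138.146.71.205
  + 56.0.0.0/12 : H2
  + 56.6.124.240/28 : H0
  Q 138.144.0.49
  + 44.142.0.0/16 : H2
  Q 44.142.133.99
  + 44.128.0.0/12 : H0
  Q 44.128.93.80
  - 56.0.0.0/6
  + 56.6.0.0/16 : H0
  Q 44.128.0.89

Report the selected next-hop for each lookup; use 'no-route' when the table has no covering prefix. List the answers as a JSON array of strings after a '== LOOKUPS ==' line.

Process each operation:
  + 0.0.0.0/0 (H2) depth=0
  - 0.0.0.0/0 clear@0
  + 128.0.0.0/3 (H2) depth=3
  lookup 128.1.20.201: bits 100 walk d0:-→d1:-→d2:-→d3:H2 -> H2
  - 128.0.0.0/3 clear@3
  + 138.146.71.205/32 (H1) depth=32
  lookup 138.146.71.205: bits 10001010100100100100011111001101 walk d0:-→d1:-→d2:-→d3:-→d4:-→d5:-→d6:-→d7:-→d8:-→d9:-→d10:-→d11:-→d12:-→d13:-→d14:-→d15:-→d16:-→d17:-→d18:-→d19:-→d20:-→d21:-→d22:-→d23:-→d24:-→d25:-→d26:-→d27:-→d28:-→d29:-→d30:-→d31:-→d32:H1 -> H1
  lookup 138.146.71.77: bits 100010101001001001000111 walk d0:-→d1:-→d2:-→d3:-→d4:-→d5:-→d6:-→d7:-→d8:-→d9:-→d10:-→d11:-→d12:-→d13:-→d14:-→d15:-→d16:-→d17:-→d18:-→d19:-→d20:-→d21:-→d22:-→d23:-→d24:- -> no-route
  + 138.146.71.205/32 (H2) depth=32
  + 32.0.0.0/3 (H1) depth=3
  + 56.0.0.0/6 (H2) depth=6
  lookup 237.143.219.216: bits 1 walk d0:-→d1:- -> no-route
  + 44.0.0.0/8 (H1) depth=8
  + 44.142.128.0/20 (H2) depth=20
  lookup 32.0.0.140: bits 0010 walk d0:-→d1:-→d2:-→d3:H1→d4:- -> H1
  + 44.142.128.0/21 (H1) depth=21
  + 138.144.0.0/14 (H2) depth=14
  + 138.146.71.0/24 (H2) depth=24
  - 138.146.71.0/24 clear@24
  + 44.142.133.99/32 (H0) depth=32
  + 138.144.0.0/12 (H2) depth=12
  + 138.144.0.0/13 (H0) depth=13
  lookup 138.147.174.170: bits 100010101001001 walk d0:-→d1:-→d2:-→d3:-→d4:-→d5:-→d6:-→d7:-→d8:-→d9:-→d10:-→d11:-→d12:H2→d13:H0→d14:H2→d15:- -> H2
  + 138.144.0.0/12 (H1) depth=12
  lookup 138.146.71.205: bits 10001010100100100100011111001101 walk d0:-→d1:-→d2:-→d3:-→d4:-→d5:-→d6:-→d7:-→d8:-→d9:-→d10:-→d11:-→d12:H1→d13:H0→d14:H2→d15:-→d16:-→d17:-→d18:-→d19:-→d20:-→d21:-→d22:-→d23:-→d24:-→d25:-→d26:-→d27:-→d28:-→d29:-→d30:-→d31:-→d32:H2 -> H2
  + 56.0.0.0/12 (H2) depth=12
  + 56.6.124.240/28 (H0) depth=28
  lookup 138.144.0.49: bits 10001010100100 walk d0:-→d1:-→d2:-→d3:-→d4:-→d5:-→d6:-→d7:-→d8:-→d9:-→d10:-→d11:-→d12:H1→d13:H0→d14:H2 -> H2
  + 44.142.0.0/16 (H2) depth=16
  lookup 44.142.133.99: bits 00101100100011101000010101100011 walk d0:-→d1:-→d2:-→d3:H1→d4:-→d5:-→d6:-→d7:-→d8:H1→d9:-→d10:-→d11:-→d12:-→d13:-→d14:-→d15:-→d16:H2→d17:-→d18:-→d19:-→d20:H2→d21:H1→d22:-→d23:-→d24:-→d25:-→d26:-→d27:-→d28:-→d29:-→d30:-→d31:-→d32:H0 -> H0
  + 44.128.0.0/12 (H0) depth=12
  lookup 44.128.93.80: bits 001011001000 walk d0:-→d1:-→d2:-→d3:H1→d4:-→d5:-→d6:-→d7:-→d8:H1→d9:-→d10:-→d11:-→d12:H0 -> H0
  - 56.0.0.0/6 clear@6
  + 56.6.0.0/16 (H0) depth=16
  lookup 44.128.0.89: bits 001011001000 walk d0:-→d1:-→d2:-→d3:H1→d4:-→d5:-→d6:-→d7:-→d8:H1→d9:-→d10:-→d11:-→d12:H0 -> H0

== LOOKUPS ==
["H2","H1","no-route","no-route","H1","H2","H2","H2","H0","H0","H0"]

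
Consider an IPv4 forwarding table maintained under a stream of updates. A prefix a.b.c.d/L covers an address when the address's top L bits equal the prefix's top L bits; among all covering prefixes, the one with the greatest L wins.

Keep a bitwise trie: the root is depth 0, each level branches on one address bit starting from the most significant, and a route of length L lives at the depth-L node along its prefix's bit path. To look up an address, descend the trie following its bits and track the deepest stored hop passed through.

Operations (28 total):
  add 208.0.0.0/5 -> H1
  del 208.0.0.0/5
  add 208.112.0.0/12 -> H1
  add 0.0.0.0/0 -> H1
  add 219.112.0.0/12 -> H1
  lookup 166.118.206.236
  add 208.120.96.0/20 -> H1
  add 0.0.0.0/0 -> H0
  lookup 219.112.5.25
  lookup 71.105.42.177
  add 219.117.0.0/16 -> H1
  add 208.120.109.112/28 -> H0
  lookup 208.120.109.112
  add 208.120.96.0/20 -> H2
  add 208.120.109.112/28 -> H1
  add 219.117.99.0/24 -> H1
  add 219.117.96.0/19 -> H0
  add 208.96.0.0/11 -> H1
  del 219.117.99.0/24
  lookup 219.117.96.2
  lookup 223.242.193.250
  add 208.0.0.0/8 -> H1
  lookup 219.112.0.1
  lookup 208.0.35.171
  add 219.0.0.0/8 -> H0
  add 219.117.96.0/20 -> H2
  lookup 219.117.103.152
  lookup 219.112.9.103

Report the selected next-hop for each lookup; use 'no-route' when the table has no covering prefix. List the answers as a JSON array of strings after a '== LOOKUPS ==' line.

Apply in order:
  + 208.0.0.0/5 (H1) depth=5
  - 208.0.0.0/5 clear@5
  + 208.112.0.0/12 (H1) depth=12
  + 0.0.0.0/0 (H1) depth=0
  + 219.112.0.0/12 (H1) depth=12
  lookup 166.118.206.236: bits 1 walk d0:H1→d1:- -> H1
  + 208.120.96.0/20 (H1) depth=20
  + 0.0.0.0/0 (H0) depth=0
  lookup 219.112.5.25: bits 110110110111 walk d0:H0→d1:-→d2:-→d3:-→d4:-→d5:-→d6:-→d7:-→d8:-→d9:-→d10:-→d11:-→d12:H1 -> H1
  lookup 71.105.42.177: bits ε walk d0:H0 -> H0
  + 219.117.0.0/16 (H1) depth=16
  + 208.120.109.112/28 (H0) depth=28
  lookup 208.120.109.112: bits 1101000001111000011011010111 walk d0:H0→d1:-→d2:-→d3:-→d4:-→d5:-→d6:-→d7:-→d8:-→d9:-→d10:-→d11:-→d12:H1→d13:-→d14:-→d15:-→d16:-→d17:-→d18:-→d19:-→d20:H1→d21:-→d22:-→d23:-→d24:-→d25:-→d26:-→d27:-→d28:H0 -> H0
  + 208.120.96.0/20 (H2) depth=20
  + 208.120.109.112/28 (H1) depth=28
  + 219.117.99.0/24 (H1) depth=24
  + 219.117.96.0/19 (H0) depth=19
  + 208.96.0.0/11 (H1) depth=11
  - 219.117.99.0/24 clear@24
  lookup 219.117.96.2: bits 1101101101110101011000 walk d0:H0→d1:-→d2:-→d3:-→d4:-→d5:-→d6:-→d7:-→d8:-→d9:-→d10:-→d11:-→d12:H1→d13:-→d14:-→d15:-→d16:H1→d17:-→d18:-→d19:H0→d20:-→d21:-→d22:- -> H0
  lookup 223.242.193.250: bits 11011 walk d0:H0→d1:-→d2:-→d3:-→d4:-→d5:- -> H0
  + 208.0.0.0/8 (H1) depth=8
  lookup 219.112.0.1: bits 1101101101110 walk d0:H0→d1:-→d2:-→d3:-→d4:-→d5:-→d6:-→d7:-→d8:-→d9:-→d10:-→d11:-→d12:H1→d13:- -> H1
  lookup 208.0.35.171: bits 110100000 walk d0:H0→d1:-→d2:-→d3:-→d4:-→d5:-→d6:-→d7:-→d8:H1→d9:- -> H1
  + 219.0.0.0/8 (H0) depth=8
  + 219.117.96.0/20 (H2) depth=20
  lookup 219.117.103.152: bits 110110110111010101100 walk d0:H0→d1:-→d2:-→d3:-→d4:-→d5:-→d6:-→d7:-→d8:H0→d9:-→d10:-→d11:-→d12:H1→d13:-→d14:-→d15:-→d16:H1→d17:-→d18:-→d19:H0→d20:H2→d21:- -> H2
  lookup 219.112.9.103: bits 1101101101110 walk d0:H0→d1:-→d2:-→d3:-→d4:-→d5:-→d6:-→d7:-→d8:H0→d9:-→d10:-→d11:-→d12:H1→d13:- -> H1

== LOOKUPS ==
["H1","H1","H0","H0","H0","H0","H1","H1","H2","H1"]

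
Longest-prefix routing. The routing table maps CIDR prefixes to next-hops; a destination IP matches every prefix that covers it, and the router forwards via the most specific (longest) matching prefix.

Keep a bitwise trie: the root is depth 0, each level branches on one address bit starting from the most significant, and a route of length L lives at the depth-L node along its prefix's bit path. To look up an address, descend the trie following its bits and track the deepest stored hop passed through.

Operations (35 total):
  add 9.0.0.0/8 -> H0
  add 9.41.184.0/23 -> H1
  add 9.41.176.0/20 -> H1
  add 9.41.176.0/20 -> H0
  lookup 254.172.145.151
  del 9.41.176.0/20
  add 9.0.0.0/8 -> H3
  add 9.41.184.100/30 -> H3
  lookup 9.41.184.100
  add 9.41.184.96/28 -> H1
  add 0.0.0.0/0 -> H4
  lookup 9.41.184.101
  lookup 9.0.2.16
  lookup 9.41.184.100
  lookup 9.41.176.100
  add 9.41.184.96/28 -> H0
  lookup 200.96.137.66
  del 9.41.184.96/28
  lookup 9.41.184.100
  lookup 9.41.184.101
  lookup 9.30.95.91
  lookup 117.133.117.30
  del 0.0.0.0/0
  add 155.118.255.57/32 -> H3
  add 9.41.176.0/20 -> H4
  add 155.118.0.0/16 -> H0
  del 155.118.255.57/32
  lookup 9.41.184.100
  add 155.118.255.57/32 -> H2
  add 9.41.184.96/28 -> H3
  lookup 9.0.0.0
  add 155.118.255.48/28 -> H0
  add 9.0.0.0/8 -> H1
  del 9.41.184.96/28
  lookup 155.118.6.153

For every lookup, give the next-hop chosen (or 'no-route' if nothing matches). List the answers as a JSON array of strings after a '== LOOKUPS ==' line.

Process each operation:
  + 9.0.0.0/8 (H0) depth=8
  + 9.41.184.0/23 (H1) depth=23
  + 9.41.176.0/20 (H1) depth=20
  + 9.41.176.0/20 (H0) depth=20
  ? 254.172.145.151  path d0:-  best=no-route
  del 9.41.176.0/20 (clear depth 20)
  + 9.0.0.0/8 (H3) depth=8
  + 9.41.184.100/30 (H3) depth=30
  ? 9.41.184.100  path d0:-→d1:-→d2:-→d3:-→d4:-→d5:-→d6:-→d7:-→d8:H3→d9:-→d10:-→d11:-→d12:-→d13:-→d14:-→d15:-→d16:-→d17:-→d18:-→d19:-→d20:-→d21:-→d22:-→d23:H1→d24:-→d25:-→d26:-→d27:-→d28:-→d29:-→d30:H3  best=H3
  + 9.41.184.96/28 (H1) depth=28
  + 0.0.0.0/0 (H4) depth=0
  ? 9.41.184.101  path d0:H4→d1:-→d2:-→d3:-→d4:-→d5:-→d6:-→d7:-→d8:H3→d9:-→d10:-→d11:-→d12:-→d13:-→d14:-→d15:-→d16:-→d17:-→d18:-→d19:-→d20:-→d21:-→d22:-→d23:H1→d24:-→d25:-→d26:-→d27:-→d28:H1→d29:-→d30:H3  best=H3
  ? 9.0.2.16  path d0:H4→d1:-→d2:-→d3:-→d4:-→d5:-→d6:-→d7:-→d8:H3→d9:-→d10:-  best=H3
  ? 9.41.184.100  path d0:H4→d1:-→d2:-→d3:-→d4:-→d5:-→d6:-→d7:-→d8:H3→d9:-→d10:-→d11:-→d12:-→d13:-→d14:-→d15:-→d16:-→d17:-→d18:-→d19:-→d20:-→d21:-→d22:-→d23:H1→d24:-→d25:-→d26:-→d27:-→d28:H1→d29:-→d30:H3  best=H3
  ? 9.41.176.100  path d0:H4→d1:-→d2:-→d3:-→d4:-→d5:-→d6:-→d7:-→d8:H3→d9:-→d10:-→d11:-→d12:-→d13:-→d14:-→d15:-→d16:-→d17:-→d18:-→d19:-→d20:-  best=H3
  + 9.41.184.96/28 (H0) depth=28
  ? 200.96.137.66  path d0:H4  best=H4
  del 9.41.184.96/28 (clear depth 28)
  ? 9.41.184.100  path d0:H4→d1:-→d2:-→d3:-→d4:-→d5:-→d6:-→d7:-→d8:H3→d9:-→d10:-→d11:-→d12:-→d13:-→d14:-→d15:-→d16:-→d17:-→d18:-→d19:-→d20:-→d21:-→d22:-→d23:H1→d24:-→d25:-→d26:-→d27:-→d28:-→d29:-→d30:H3  best=H3
  ? 9.41.184.101  path d0:H4→d1:-→d2:-→d3:-→d4:-→d5:-→d6:-→d7:-→d8:H3→d9:-→d10:-→d11:-→d12:-→d13:-→d14:-→d15:-→d16:-→d17:-→d18:-→d19:-→d20:-→d21:-→d22:-→d23:H1→d24:-→d25:-→d26:-→d27:-→d28:-→d29:-→d30:H3  best=H3
  ? 9.30.95.91  path d0:H4→d1:-→d2:-→d3:-→d4:-→d5:-→d6:-→d7:-→d8:H3→d9:-→d10:-  best=H3
  ? 117.133.117.30  path d0:H4→d1:-  best=H4
  del 0.0.0.0/0 (clear depth 0)
  + 155.118.255.57/32 (H3) depth=32
  + 9.41.176.0/20 (H4) depth=20
  + 155.118.0.0/16 (H0) depth=16
  del 155.118.255.57/32 (clear depth 32)
  ? 9.41.184.100  path d0:-→d1:-→d2:-→d3:-→d4:-→d5:-→d6:-→d7:-→d8:H3→d9:-→d10:-→d11:-→d12:-→d13:-→d14:-→d15:-→d16:-→d17:-→d18:-→d19:-→d20:H4→d21:-→d22:-→d23:H1→d24:-→d25:-→d26:-→d27:-→d28:-→d29:-→d30:H3  best=H3
  + 155.118.255.57/32 (H2) depth=32
  + 9.41.184.96/28 (H3) depth=28
  ? 9.0.0.0  path d0:-→d1:-→d2:-→d3:-→d4:-→d5:-→d6:-→d7:-→d8:H3→d9:-→d10:-  best=H3
  + 155.118.255.48/28 (H0) depth=28
  + 9.0.0.0/8 (H1) depth=8
  del 9.41.184.96/28 (clear depth 28)
  ? 155.118.6.153  path d0:-→d1:-→d2:-→d3:-→d4:-→d5:-→d6:-→d7:-→d8:-→d9:-→d10:-→d11:-→d12:-→d13:-→d14:-→d15:-→d16:H0  best=H0

== LOOKUPS ==
["no-route","H3","H3","H3","H3","H3","H4","H3","H3","H3","H4","H3","H3","H0"]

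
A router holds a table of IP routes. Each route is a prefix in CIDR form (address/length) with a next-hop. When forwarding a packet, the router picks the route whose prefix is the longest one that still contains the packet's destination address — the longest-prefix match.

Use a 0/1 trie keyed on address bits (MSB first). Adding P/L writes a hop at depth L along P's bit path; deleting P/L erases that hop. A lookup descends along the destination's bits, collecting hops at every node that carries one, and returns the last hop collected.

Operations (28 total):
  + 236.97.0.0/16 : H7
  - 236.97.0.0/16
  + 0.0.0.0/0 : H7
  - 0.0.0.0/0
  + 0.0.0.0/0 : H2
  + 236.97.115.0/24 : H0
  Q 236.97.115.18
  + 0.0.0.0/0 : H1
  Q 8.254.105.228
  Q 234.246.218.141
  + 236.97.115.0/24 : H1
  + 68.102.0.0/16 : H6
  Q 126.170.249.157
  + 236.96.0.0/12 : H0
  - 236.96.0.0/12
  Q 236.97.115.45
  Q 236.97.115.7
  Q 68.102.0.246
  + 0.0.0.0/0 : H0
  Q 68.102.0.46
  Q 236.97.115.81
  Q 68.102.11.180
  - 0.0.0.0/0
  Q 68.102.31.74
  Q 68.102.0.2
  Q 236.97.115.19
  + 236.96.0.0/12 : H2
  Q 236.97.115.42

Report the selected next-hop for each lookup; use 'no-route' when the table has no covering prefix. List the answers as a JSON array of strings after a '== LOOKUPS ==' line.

Trace:
  add 236.97.0.0/16 -> H7 at depth 16
  del 236.97.0.0/16 (clear depth 16)
  add 0.0.0.0/0 -> H7 at depth 0
  del 0.0.0.0/0 (clear depth 0)
  add 0.0.0.0/0 -> H2 at depth 0
  add 236.97.115.0/24 -> H0 at depth 24
  ? 236.97.115.18  path d0:H2→d1:-→d2:-→d3:-→d4:-→d5:-→d6:-→d7:-→d8:-→d9:-→d10:-→d11:-→d12:-→d13:-→d14:-→d15:-→d16:-→d17:-→d18:-→d19:-→d20:-→d21:-→d22:-→d23:-→d24:H0  best=H0
  add 0.0.0.0/0 -> H1 at depth 0
  ? 8.254.105.228  path d0:H1  best=H1
  ? 234.246.218.141  path d0:H1→d1:-→d2:-→d3:-→d4:-→d5:-  best=H1
  add 236.97.115.0/24 -> H1 at depth 24
  add 68.102.0.0/16 -> H6 at depth 16
  ? 126.170.249.157  path d0:H1→d1:-→d2:-  best=H1
  add 236.96.0.0/12 -> H0 at depth 12
  del 236.96.0.0/12 (clear depth 12)
  ? 236.97.115.45  path d0:H1→d1:-→d2:-→d3:-→d4:-→d5:-→d6:-→d7:-→d8:-→d9:-→d10:-→d11:-→d12:-→d13:-→d14:-→d15:-→d16:-→d17:-→d18:-→d19:-→d20:-→d21:-→d22:-→d23:-→d24:H1  best=H1
  ? 236.97.115.7  path d0:H1→d1:-→d2:-→d3:-→d4:-→d5:-→d6:-→d7:-→d8:-→d9:-→d10:-→d11:-→d12:-→d13:-→d14:-→d15:-→d16:-→d17:-→d18:-→d19:-→d20:-→d21:-→d22:-→d23:-→d24:H1  best=H1
  ? 68.102.0.246  path d0:H1→d1:-→d2:-→d3:-→d4:-→d5:-→d6:-→d7:-→d8:-→d9:-→d10:-→d11:-→d12:-→d13:-→d14:-→d15:-→d16:H6  best=H6
  add 0.0.0.0/0 -> H0 at depth 0
  ? 68.102.0.46  path d0:H0→d1:-→d2:-→d3:-→d4:-→d5:-→d6:-→d7:-→d8:-→d9:-→d10:-→d11:-→d12:-→d13:-→d14:-→d15:-→d16:H6  best=H6
  ? 236.97.115.81  path d0:H0→d1:-→d2:-→d3:-→d4:-→d5:-→d6:-→d7:-→d8:-→d9:-→d10:-→d11:-→d12:-→d13:-→d14:-→d15:-→d16:-→d17:-→d18:-→d19:-→d20:-→d21:-→d22:-→d23:-→d24:H1  best=H1
  ? 68.102.11.180  path d0:H0→d1:-→d2:-→d3:-→d4:-→d5:-→d6:-→d7:-→d8:-→d9:-→d10:-→d11:-→d12:-→d13:-→d14:-→d15:-→d16:H6  best=H6
  del 0.0.0.0/0 (clear depth 0)
  ? 68.102.31.74  path d0:-→d1:-→d2:-→d3:-→d4:-→d5:-→d6:-→d7:-→d8:-→d9:-→d10:-→d11:-→d12:-→d13:-→d14:-→d15:-→d16:H6  best=H6
  ? 68.102.0.2  path d0:-→d1:-→d2:-→d3:-→d4:-→d5:-→d6:-→d7:-→d8:-→d9:-→d10:-→d11:-→d12:-→d13:-→d14:-→d15:-→d16:H6  best=H6
  ? 236.97.115.19  path d0:-→d1:-→d2:-→d3:-→d4:-→d5:-→d6:-→d7:-→d8:-→d9:-→d10:-→d11:-→d12:-→d13:-→d14:-→d15:-→d16:-→d17:-→d18:-→d19:-→d20:-→d21:-→d22:-→d23:-→d24:H1  best=H1
  add 236.96.0.0/12 -> H2 at depth 12
  ? 236.97.115.42  path d0:-→d1:-→d2:-→d3:-→d4:-→d5:-→d6:-→d7:-→d8:-→d9:-→d10:-→d11:-→d12:H2→d13:-→d14:-→d15:-→d16:-→d17:-→d18:-→d19:-→d20:-→d21:-→d22:-→d23:-→d24:H1  best=H1

== LOOKUPS ==
["H0","H1","H1","H1","H1","H1","H6","H6","H1","H6","H6","H6","H1","H1"]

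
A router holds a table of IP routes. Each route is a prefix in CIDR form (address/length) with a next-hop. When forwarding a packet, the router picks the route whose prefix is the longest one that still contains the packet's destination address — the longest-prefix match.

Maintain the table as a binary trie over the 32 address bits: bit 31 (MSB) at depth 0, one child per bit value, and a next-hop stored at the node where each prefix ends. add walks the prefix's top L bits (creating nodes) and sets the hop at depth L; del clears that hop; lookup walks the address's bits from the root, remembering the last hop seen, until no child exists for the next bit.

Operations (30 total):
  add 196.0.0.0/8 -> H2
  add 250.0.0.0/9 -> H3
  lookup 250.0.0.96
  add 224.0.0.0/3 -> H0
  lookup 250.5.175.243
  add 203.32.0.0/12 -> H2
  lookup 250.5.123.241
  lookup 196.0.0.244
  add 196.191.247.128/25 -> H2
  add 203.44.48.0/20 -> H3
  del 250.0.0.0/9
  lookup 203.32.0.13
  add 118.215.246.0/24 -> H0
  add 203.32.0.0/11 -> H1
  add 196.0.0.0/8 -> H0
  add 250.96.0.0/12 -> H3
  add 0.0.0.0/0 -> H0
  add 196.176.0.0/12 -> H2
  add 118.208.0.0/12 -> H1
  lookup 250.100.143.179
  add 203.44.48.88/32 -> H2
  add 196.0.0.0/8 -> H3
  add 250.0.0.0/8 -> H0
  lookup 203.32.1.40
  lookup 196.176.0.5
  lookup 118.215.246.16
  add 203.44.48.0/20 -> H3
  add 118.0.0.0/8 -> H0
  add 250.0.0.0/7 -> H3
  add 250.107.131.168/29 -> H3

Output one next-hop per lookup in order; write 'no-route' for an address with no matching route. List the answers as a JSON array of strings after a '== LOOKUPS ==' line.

Apply in order:
  add 196.0.0.0/8 -> H2 at depth 8
  add 250.0.0.0/9 -> H3 at depth 9
  ? 250.0.0.96  path d0:-→d1:-→d2:-→d3:-→d4:-→d5:-→d6:-→d7:-→d8:-→d9:H3  best=H3
  add 224.0.0.0/3 -> H0 at depth 3
  ? 250.5.175.243  path d0:-→d1:-→d2:-→d3:H0→d4:-→d5:-→d6:-→d7:-→d8:-→d9:H3  best=H3
  add 203.32.0.0/12 -> H2 at depth 12
  ? 250.5.123.241  path d0:-→d1:-→d2:-→d3:H0→d4:-→d5:-→d6:-→d7:-→d8:-→d9:H3  best=H3
  ? 196.0.0.244  path d0:-→d1:-→d2:-→d3:-→d4:-→d5:-→d6:-→d7:-→d8:H2  best=H2
  add 196.191.247.128/25 -> H2 at depth 25
  add 203.44.48.0/20 -> H3 at depth 20
  - 250.0.0.0/9 clear@9
  ? 203.32.0.13  path d0:-→d1:-→d2:-→d3:-→d4:-→d5:-→d6:-→d7:-→d8:-→d9:-→d10:-→d11:-→d12:H2  best=H2
  add 118.215.246.0/24 -> H0 at depth 24
  add 203.32.0.0/11 -> H1 at depth 11
  add 196.0.0.0/8 -> H0 at depth 8
  add 250.96.0.0/12 -> H3 at depth 12
  add 0.0.0.0/0 -> H0 at depth 0
  add 196.176.0.0/12 -> H2 at depth 12
  add 118.208.0.0/12 -> H1 at depth 12
  ? 250.100.143.179  path d0:H0→d1:-→d2:-→d3:H0→d4:-→d5:-→d6:-→d7:-→d8:-→d9:-→d10:-→d11:-→d12:H3  best=H3
  add 203.44.48.88/32 -> H2 at depth 32
  add 196.0.0.0/8 -> H3 at depth 8
  add 250.0.0.0/8 -> H0 at depth 8
  ? 203.32.1.40  path d0:H0→d1:-→d2:-→d3:-→d4:-→d5:-→d6:-→d7:-→d8:-→d9:-→d10:-→d11:H1→d12:H2  best=H2
  ? 196.176.0.5  path d0:H0→d1:-→d2:-→d3:-→d4:-→d5:-→d6:-→d7:-→d8:H3→d9:-→d10:-→d11:-→d12:H2  best=H2
  ? 118.215.246.16  path d0:H0→d1:-→d2:-→d3:-→d4:-→d5:-→d6:-→d7:-→d8:-→d9:-→d10:-→d11:-→d12:H1→d13:-→d14:-→d15:-→d16:-→d17:-→d18:-→d19:-→d20:-→d21:-→d22:-→d23:-→d24:H0  best=H0
  add 203.44.48.0/20 -> H3 at depth 20
  add 118.0.0.0/8 -> H0 at depth 8
  add 250.0.0.0/7 -> H3 at depth 7
  add 250.107.131.168/29 -> H3 at depth 29

== LOOKUPS ==
["H3","H3","H3","H2","H2","H3","H2","H2","H0"]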